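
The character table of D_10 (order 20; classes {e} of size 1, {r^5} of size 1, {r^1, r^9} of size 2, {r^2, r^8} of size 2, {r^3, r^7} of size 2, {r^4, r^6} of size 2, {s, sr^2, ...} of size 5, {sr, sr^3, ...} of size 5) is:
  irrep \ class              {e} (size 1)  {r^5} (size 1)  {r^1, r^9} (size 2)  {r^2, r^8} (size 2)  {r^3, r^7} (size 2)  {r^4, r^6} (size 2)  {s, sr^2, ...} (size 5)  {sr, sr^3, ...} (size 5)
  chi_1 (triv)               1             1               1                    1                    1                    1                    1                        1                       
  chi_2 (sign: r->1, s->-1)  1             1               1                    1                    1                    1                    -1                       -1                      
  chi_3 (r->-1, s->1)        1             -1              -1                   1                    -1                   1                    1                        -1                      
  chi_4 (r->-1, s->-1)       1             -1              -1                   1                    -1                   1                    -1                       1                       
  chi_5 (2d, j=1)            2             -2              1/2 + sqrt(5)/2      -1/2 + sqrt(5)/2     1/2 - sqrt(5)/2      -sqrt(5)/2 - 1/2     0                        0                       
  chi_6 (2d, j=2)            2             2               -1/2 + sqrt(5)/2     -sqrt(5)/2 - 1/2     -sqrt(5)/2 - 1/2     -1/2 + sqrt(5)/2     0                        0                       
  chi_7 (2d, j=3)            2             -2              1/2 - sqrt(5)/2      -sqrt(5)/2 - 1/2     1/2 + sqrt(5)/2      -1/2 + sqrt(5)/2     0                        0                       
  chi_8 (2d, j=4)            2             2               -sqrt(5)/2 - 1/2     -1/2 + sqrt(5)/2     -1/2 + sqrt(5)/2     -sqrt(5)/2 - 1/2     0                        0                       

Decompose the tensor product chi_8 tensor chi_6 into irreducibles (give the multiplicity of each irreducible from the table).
chi_8 tensor chi_6 = chi_6 + chi_8 (all other irreducibles have multiplicity 0).

Argument: The character of a tensor product is the pointwise product (chi_8 * chi_6)(C) = chi_8(C) * chi_6(C):
  {e}: (2)*(2), {r^5}: (2)*(2), {r^1, r^9}: (-sqrt(5)/2 - 1/2)*(-1/2 + sqrt(5)/2), {r^2, r^8}: (-1/2 + sqrt(5)/2)*(-sqrt(5)/2 - 1/2), {r^3, r^7}: (-1/2 + sqrt(5)/2)*(-sqrt(5)/2 - 1/2), {r^4, r^6}: (-sqrt(5)/2 - 1/2)*(-1/2 + sqrt(5)/2), {s, sr^2, ...}: (0)*(0), {sr, sr^3, ...}: (0)*(0)
so (chi_8 * chi_6) takes values
  {e} -> 4, {r^5} -> 4, {r^1, r^9} -> -1, {r^2, r^8} -> -1, {r^3, r^7} -> -1, {r^4, r^6} -> -1, {s, sr^2, ...} -> 0, {sr, sr^3, ...} -> 0.
Now take the inner product of this character with each irreducible chi from the table, <chi_8*chi_6, chi> = (1/20) sum_C |C| (chi_8*chi_6)(C) conj(chi(C)):
  <chi_8*chi_6, chi_1> = (1/20)[1*(4)*conj(1) + 1*(4)*conj(1) + 2*(-1)*conj(1) + 2*(-1)*conj(1) + 2*(-1)*conj(1) + 2*(-1)*conj(1) + 5*(0)*conj(1) + 5*(0)*conj(1)]
      = (1/20)[(4) + (4) + (-2) + (-2) + (-2) + (-2) + (0) + (0)] = 0/20 = 0
  <chi_8*chi_6, chi_2> = (1/20)[1*(4)*conj(1) + 1*(4)*conj(1) + 2*(-1)*conj(1) + 2*(-1)*conj(1) + 2*(-1)*conj(1) + 2*(-1)*conj(1) + 5*(0)*conj(-1) + 5*(0)*conj(-1)]
      = (1/20)[(4) + (4) + (-2) + (-2) + (-2) + (-2) + (0) + (0)] = 0/20 = 0
  <chi_8*chi_6, chi_3> = (1/20)[1*(4)*conj(1) + 1*(4)*conj(-1) + 2*(-1)*conj(-1) + 2*(-1)*conj(1) + 2*(-1)*conj(-1) + 2*(-1)*conj(1) + 5*(0)*conj(1) + 5*(0)*conj(-1)]
      = (1/20)[(4) + (-4) + (2) + (-2) + (2) + (-2) + (0) + (0)] = 0/20 = 0
  <chi_8*chi_6, chi_4> = (1/20)[1*(4)*conj(1) + 1*(4)*conj(-1) + 2*(-1)*conj(-1) + 2*(-1)*conj(1) + 2*(-1)*conj(-1) + 2*(-1)*conj(1) + 5*(0)*conj(-1) + 5*(0)*conj(1)]
      = (1/20)[(4) + (-4) + (2) + (-2) + (2) + (-2) + (0) + (0)] = 0/20 = 0
  <chi_8*chi_6, chi_5> = (1/20)[1*(4)*conj(2) + 1*(4)*conj(-2) + 2*(-1)*conj(1/2 + sqrt(5)/2) + 2*(-1)*conj(-1/2 + sqrt(5)/2) + 2*(-1)*conj(1/2 - sqrt(5)/2) + 2*(-1)*conj(-sqrt(5)/2 - 1/2) + 5*(0)*conj(0) + 5*(0)*conj(0)]
      = (1/20)[(8) + (-8) + (-sqrt(5) - 1) + (1 - sqrt(5)) + (-1 + sqrt(5)) + (1 + sqrt(5)) + (0) + (0)] = 0/20 = 0
  <chi_8*chi_6, chi_6> = (1/20)[1*(4)*conj(2) + 1*(4)*conj(2) + 2*(-1)*conj(-1/2 + sqrt(5)/2) + 2*(-1)*conj(-sqrt(5)/2 - 1/2) + 2*(-1)*conj(-sqrt(5)/2 - 1/2) + 2*(-1)*conj(-1/2 + sqrt(5)/2) + 5*(0)*conj(0) + 5*(0)*conj(0)]
      = (1/20)[(8) + (8) + (1 - sqrt(5)) + (1 + sqrt(5)) + (1 + sqrt(5)) + (1 - sqrt(5)) + (0) + (0)] = 20/20 = 1
  <chi_8*chi_6, chi_7> = (1/20)[1*(4)*conj(2) + 1*(4)*conj(-2) + 2*(-1)*conj(1/2 - sqrt(5)/2) + 2*(-1)*conj(-sqrt(5)/2 - 1/2) + 2*(-1)*conj(1/2 + sqrt(5)/2) + 2*(-1)*conj(-1/2 + sqrt(5)/2) + 5*(0)*conj(0) + 5*(0)*conj(0)]
      = (1/20)[(8) + (-8) + (-1 + sqrt(5)) + (1 + sqrt(5)) + (-sqrt(5) - 1) + (1 - sqrt(5)) + (0) + (0)] = 0/20 = 0
  <chi_8*chi_6, chi_8> = (1/20)[1*(4)*conj(2) + 1*(4)*conj(2) + 2*(-1)*conj(-sqrt(5)/2 - 1/2) + 2*(-1)*conj(-1/2 + sqrt(5)/2) + 2*(-1)*conj(-1/2 + sqrt(5)/2) + 2*(-1)*conj(-sqrt(5)/2 - 1/2) + 5*(0)*conj(0) + 5*(0)*conj(0)]
      = (1/20)[(8) + (8) + (1 + sqrt(5)) + (1 - sqrt(5)) + (1 - sqrt(5)) + (1 + sqrt(5)) + (0) + (0)] = 20/20 = 1
Hence the multiplicities are chi_6: 1, chi_8: 1. Dimension check: dim(chi_8)*dim(chi_6) = 2*2 = 4 and sum (mult * dim) = 1*2 + 1*2 = 4.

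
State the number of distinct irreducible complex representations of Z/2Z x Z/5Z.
10

Reasoning: The number of irreducible complex representations of a finite group equals its number of conjugacy classes. Z/2Z x Z/5Z is abelian of order 10, so every element is its own conjugacy class: 10 classes, so Z/2Z x Z/5Z (order 10) has exactly 10 irreducible complex representations.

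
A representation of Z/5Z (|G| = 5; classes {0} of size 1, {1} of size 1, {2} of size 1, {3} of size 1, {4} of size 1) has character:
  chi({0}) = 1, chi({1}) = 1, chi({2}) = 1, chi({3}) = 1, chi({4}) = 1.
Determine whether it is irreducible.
Irreducible: <chi, chi> = 1.

Reasoning: <chi, chi> = (1/|G|) sum_C |C| * |chi(C)|^2 = (1/5)[1*|1|^2 + 1*|1|^2 + 1*|1|^2 + 1*|1|^2 + 1*|1|^2]
  = (1/5)[(1) + (1) + (1) + (1) + (1)] = 5/5 = 1.
(Exp terms are combined using exp(i*s)*conj(exp(i*t)) = exp(i*(s-t)), and sums of them are collapsed using the identity that for every m > 1 the m distinct m-th roots of unity sum to 0, e.g. 1 + exp(2*I*pi/3) + exp(-2*I*pi/3) = 0.)
A character is irreducible iff <chi, chi> = 1, so this representation is irreducible.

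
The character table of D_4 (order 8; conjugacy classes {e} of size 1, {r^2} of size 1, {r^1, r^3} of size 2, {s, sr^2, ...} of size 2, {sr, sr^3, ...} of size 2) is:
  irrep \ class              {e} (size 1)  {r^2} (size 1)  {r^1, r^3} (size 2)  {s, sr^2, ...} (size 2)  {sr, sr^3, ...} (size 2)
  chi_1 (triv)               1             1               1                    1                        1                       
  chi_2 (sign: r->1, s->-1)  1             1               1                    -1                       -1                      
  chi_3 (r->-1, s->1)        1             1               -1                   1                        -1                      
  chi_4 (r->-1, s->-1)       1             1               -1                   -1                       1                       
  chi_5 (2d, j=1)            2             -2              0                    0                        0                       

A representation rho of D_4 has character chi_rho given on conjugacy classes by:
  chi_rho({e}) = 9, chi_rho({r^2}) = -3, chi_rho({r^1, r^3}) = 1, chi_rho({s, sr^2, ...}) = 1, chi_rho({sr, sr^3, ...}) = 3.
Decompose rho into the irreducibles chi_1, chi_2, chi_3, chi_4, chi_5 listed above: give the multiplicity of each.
Multiplicities: chi_1: 2, chi_2: 0, chi_3: 0, chi_4: 1, chi_5: 3.

Explanation: Use <chi_rho, chi> = (1/|G|) sum_C |C| * chi_rho(C) * conj(chi(C)) with |G| = 8 for each irreducible chi in the table:
  <chi_rho, chi_1> = (1/8)[1*(9)*conj(1) + 1*(-3)*conj(1) + 2*(1)*conj(1) + 2*(1)*conj(1) + 2*(3)*conj(1)]
      = (1/8)[(9) + (-3) + (2) + (2) + (6)] = 16/8 = 2
  <chi_rho, chi_2> = (1/8)[1*(9)*conj(1) + 1*(-3)*conj(1) + 2*(1)*conj(1) + 2*(1)*conj(-1) + 2*(3)*conj(-1)]
      = (1/8)[(9) + (-3) + (2) + (-2) + (-6)] = 0/8 = 0
  <chi_rho, chi_3> = (1/8)[1*(9)*conj(1) + 1*(-3)*conj(1) + 2*(1)*conj(-1) + 2*(1)*conj(1) + 2*(3)*conj(-1)]
      = (1/8)[(9) + (-3) + (-2) + (2) + (-6)] = 0/8 = 0
  <chi_rho, chi_4> = (1/8)[1*(9)*conj(1) + 1*(-3)*conj(1) + 2*(1)*conj(-1) + 2*(1)*conj(-1) + 2*(3)*conj(1)]
      = (1/8)[(9) + (-3) + (-2) + (-2) + (6)] = 8/8 = 1
  <chi_rho, chi_5> = (1/8)[1*(9)*conj(2) + 1*(-3)*conj(-2) + 2*(1)*conj(0) + 2*(1)*conj(0) + 2*(3)*conj(0)]
      = (1/8)[(18) + (6) + (0) + (0) + (0)] = 24/8 = 3
Dimension check: dim(rho) = sum (mult * dim) = 2*1 + 0*1 + 0*1 + 1*1 + 3*2 = 9 = chi_rho(e) = 9.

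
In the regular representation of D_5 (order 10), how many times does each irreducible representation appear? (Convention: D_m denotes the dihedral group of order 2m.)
Each irreducible V_i of dimension d_i appears with multiplicity d_i, i.e. rho_reg = (direct sum over all irreducibles V_i) d_i V_i. The irreducible dimensions for D_5 are 1, 1, 2, 2: 2 irreducibles of dimension 1, each with multiplicity 1; 2 irreducibles of dimension 2, each with multiplicity 2. Total dimension 2*1*1 + 2*2*2 = 10 = |G|.

Details: General theorem: in the regular representation of a finite group G, each irreducible appears with multiplicity equal to its dimension. Check: dim(rho_reg) = sum d_i^2 = 1 + 1 + 4 + 4 = 10 = |G|.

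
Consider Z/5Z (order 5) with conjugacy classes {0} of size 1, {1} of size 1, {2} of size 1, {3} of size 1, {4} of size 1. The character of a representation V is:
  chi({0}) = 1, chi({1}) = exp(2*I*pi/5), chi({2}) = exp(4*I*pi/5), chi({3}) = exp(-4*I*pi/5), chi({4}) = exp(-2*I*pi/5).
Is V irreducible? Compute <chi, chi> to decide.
Irreducible: <chi, chi> = 1.

Proof sketch: <chi, chi> = (1/|G|) sum_C |C| * |chi(C)|^2 = (1/5)[1*|1|^2 + 1*|exp(2*I*pi/5)|^2 + 1*|exp(4*I*pi/5)|^2 + 1*|exp(-4*I*pi/5)|^2 + 1*|exp(-2*I*pi/5)|^2]
  = (1/5)[(1) + (1) + (1) + (1) + (1)] = 5/5 = 1.
(Exp terms are combined using exp(i*s)*conj(exp(i*t)) = exp(i*(s-t)), and sums of them are collapsed using the identity that for every m > 1 the m distinct m-th roots of unity sum to 0, e.g. 1 + exp(2*I*pi/3) + exp(-2*I*pi/3) = 0.)
A character is irreducible iff <chi, chi> = 1, so this representation is irreducible.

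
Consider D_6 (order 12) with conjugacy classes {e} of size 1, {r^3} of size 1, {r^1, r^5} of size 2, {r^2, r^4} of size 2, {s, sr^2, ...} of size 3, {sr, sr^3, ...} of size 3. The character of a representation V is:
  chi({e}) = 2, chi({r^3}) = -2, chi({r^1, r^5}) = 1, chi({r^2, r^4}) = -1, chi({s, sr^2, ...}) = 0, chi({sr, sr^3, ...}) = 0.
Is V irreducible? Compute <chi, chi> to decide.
Irreducible: <chi, chi> = 1.

Justification: <chi, chi> = (1/|G|) sum_C |C| * |chi(C)|^2 = (1/12)[1*|2|^2 + 1*|-2|^2 + 2*|1|^2 + 2*|-1|^2 + 3*|0|^2 + 3*|0|^2]
  = (1/12)[(4) + (4) + (2) + (2) + (0) + (0)] = 12/12 = 1.
A character is irreducible iff <chi, chi> = 1, so this representation is irreducible.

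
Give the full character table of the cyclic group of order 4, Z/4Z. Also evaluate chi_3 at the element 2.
Character table of Z/4Z (irreps indexed chi_0,...,chi_3 with chi_k(m) = zeta_4^(k*m), zeta_4 = exp(2*pi*i/4)):
  irrep \ class  {0} (size 1)  {1} (size 1)  {2} (size 1)  {3} (size 1)
  chi_0          1             1             1             1           
  chi_1          1             I             -1            -I          
  chi_2          1             -1            1             -1          
  chi_3          1             -I            -1            I           

Spot check: chi_3(2) = zeta_4^(3*2) = zeta_4^6 = -1.

Working: Z/4Z is abelian, so all 4 irreducible complex representations are 1-dimensional. They are given by chi_k(m) = zeta_4^(k*m) for k = 0,...,3. Row orthogonality: sum_m chi_k(m) conj(chi_l(m)) = 4 * [k = l].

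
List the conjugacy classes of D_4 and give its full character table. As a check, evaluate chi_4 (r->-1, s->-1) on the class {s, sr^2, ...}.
Conjugacy classes: {e} of size 1, {r^2} of size 1, {r^1, r^3} of size 2, {s, sr^2, ...} of size 2, {sr, sr^3, ...} of size 2.
Character table:
  irrep \ class              {e} (size 1)  {r^2} (size 1)  {r^1, r^3} (size 2)  {s, sr^2, ...} (size 2)  {sr, sr^3, ...} (size 2)
  chi_1 (triv)               1             1               1                    1                        1                       
  chi_2 (sign: r->1, s->-1)  1             1               1                    -1                       -1                      
  chi_3 (r->-1, s->1)        1             1               -1                   1                        -1                      
  chi_4 (r->-1, s->-1)       1             1               -1                   -1                       1                       
  chi_5 (2d, j=1)            2             -2              0                    0                        0                       

Spot check: chi_4 (r->-1, s->-1) on {s, sr^2, ...} = -1.

Argument: D_4 has order 2*4 = 8 with 5 conjugacy classes, hence 5 irreducibles. Sum of squared dims 1 + 1 + 1 + 1 + 4 = 8 = |G|. Linear characters come from the abelianisation; the 2-dimensional irreps have character r^k -> 2*cos(2*pi*j*k/4), reflections -> 0.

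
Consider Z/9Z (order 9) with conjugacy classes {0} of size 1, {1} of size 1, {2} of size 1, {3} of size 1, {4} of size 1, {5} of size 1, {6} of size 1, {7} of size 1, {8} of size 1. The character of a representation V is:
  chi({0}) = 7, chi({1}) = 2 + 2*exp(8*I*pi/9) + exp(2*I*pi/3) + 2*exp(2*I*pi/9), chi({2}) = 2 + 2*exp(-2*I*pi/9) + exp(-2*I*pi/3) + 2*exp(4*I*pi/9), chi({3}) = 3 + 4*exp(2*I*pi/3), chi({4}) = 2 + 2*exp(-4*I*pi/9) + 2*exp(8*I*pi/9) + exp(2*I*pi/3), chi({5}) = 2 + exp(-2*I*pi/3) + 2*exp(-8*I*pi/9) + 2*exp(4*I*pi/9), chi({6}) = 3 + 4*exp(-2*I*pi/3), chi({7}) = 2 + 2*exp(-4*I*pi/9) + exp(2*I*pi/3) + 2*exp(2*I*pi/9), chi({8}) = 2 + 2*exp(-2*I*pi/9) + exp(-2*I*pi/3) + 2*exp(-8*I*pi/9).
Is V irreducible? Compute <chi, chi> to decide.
Not irreducible (reducible): <chi, chi> = 13 > 1.

Proof sketch: <chi, chi> = (1/|G|) sum_C |C| * |chi(C)|^2 = (1/9)[1*|7|^2 + 1*|2 + 2*exp(8*I*pi/9) + exp(2*I*pi/3) + 2*exp(2*I*pi/9)|^2 + 1*|2 + 2*exp(-2*I*pi/9) + exp(-2*I*pi/3) + 2*exp(4*I*pi/9)|^2 + 1*|3 + 4*exp(2*I*pi/3)|^2 + 1*|2 + 2*exp(-4*I*pi/9) + 2*exp(8*I*pi/9) + exp(2*I*pi/3)|^2 + 1*|2 + exp(-2*I*pi/3) + 2*exp(-8*I*pi/9) + 2*exp(4*I*pi/9)|^2 + 1*|3 + 4*exp(-2*I*pi/3)|^2 + 1*|2 + 2*exp(-4*I*pi/9) + exp(2*I*pi/3) + 2*exp(2*I*pi/9)|^2 + 1*|2 + 2*exp(-2*I*pi/9) + exp(-2*I*pi/3) + 2*exp(-8*I*pi/9)|^2]
  = (1/9)[(49) + (13 + 6*exp(-2*I*pi/3) + 6*exp(-2*I*pi/9) + 2*exp(-4*I*pi/9) + 4*exp(-8*I*pi/9) + 4*exp(8*I*pi/9) + 2*exp(4*I*pi/9) + 6*exp(2*I*pi/9) + 6*exp(2*I*pi/3)) + (13 + 6*exp(-4*I*pi/9) + 6*exp(-2*I*pi/3) + 4*exp(-2*I*pi/9) + 2*exp(-8*I*pi/9) + 2*exp(8*I*pi/9) + 4*exp(2*I*pi/9) + 6*exp(2*I*pi/3) + 6*exp(4*I*pi/9)) + (13) + (13 + 6*exp(-2*I*pi/3) + 4*exp(-4*I*pi/9) + 6*exp(-8*I*pi/9) + 2*exp(-2*I*pi/9) + 2*exp(2*I*pi/9) + 6*exp(8*I*pi/9) + 4*exp(4*I*pi/9) + 6*exp(2*I*pi/3)) + (13 + 6*exp(-2*I*pi/3) + 4*exp(-4*I*pi/9) + 6*exp(-8*I*pi/9) + 2*exp(-2*I*pi/9) + 2*exp(2*I*pi/9) + 6*exp(8*I*pi/9) + 4*exp(4*I*pi/9) + 6*exp(2*I*pi/3)) + (13) + (13 + 6*exp(-4*I*pi/9) + 6*exp(-2*I*pi/3) + 4*exp(-2*I*pi/9) + 2*exp(-8*I*pi/9) + 2*exp(8*I*pi/9) + 4*exp(2*I*pi/9) + 6*exp(2*I*pi/3) + 6*exp(4*I*pi/9)) + (13 + 6*exp(-2*I*pi/3) + 6*exp(-2*I*pi/9) + 2*exp(-4*I*pi/9) + 4*exp(-8*I*pi/9) + 4*exp(8*I*pi/9) + 2*exp(4*I*pi/9) + 6*exp(2*I*pi/9) + 6*exp(2*I*pi/3))] = 117/9 = 13.
(Exp terms are combined using exp(i*s)*conj(exp(i*t)) = exp(i*(s-t)), and sums of them are collapsed using the identity that for every m > 1 the m distinct m-th roots of unity sum to 0, e.g. 1 + exp(2*I*pi/3) + exp(-2*I*pi/3) = 0.)
A character is irreducible iff <chi, chi> = 1, so this representation is reducible.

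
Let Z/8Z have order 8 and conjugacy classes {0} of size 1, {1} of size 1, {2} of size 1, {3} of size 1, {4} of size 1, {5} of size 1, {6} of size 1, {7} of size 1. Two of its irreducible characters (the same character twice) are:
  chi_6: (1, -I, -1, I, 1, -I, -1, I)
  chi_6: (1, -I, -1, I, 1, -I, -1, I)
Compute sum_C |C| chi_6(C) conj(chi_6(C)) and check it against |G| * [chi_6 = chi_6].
Sum = 8 = |G| = 8; so <chi_6, chi_6> = 1 (norm-1 confirms irreducibility).

Solution. Compute term by term over conjugacy classes (|C| * chi_6(C) * conj(chi_6(C))):
  1*(1)*conj(1) + 1*(-I)*conj(-I) + 1*(-1)*conj(-1) + 1*(I)*conj(I) + 1*(1)*conj(1) + 1*(-I)*conj(-I) + 1*(-1)*conj(-1) + 1*(I)*conj(I)
  = (1) + (1) + (1) + (1) + (1) + (1) + (1) + (1)
  = 8.
(Exp terms are combined using exp(i*s)*conj(exp(i*t)) = exp(i*(s-t)), and sums of them are collapsed using the identity that for every m > 1 the m distinct m-th roots of unity sum to 0, e.g. 1 + exp(2*I*pi/3) + exp(-2*I*pi/3) = 0.)
Dividing by |G| = 8 gives 8/8 = 1, matching the row-orthogonality relation <chi_6, chi_6> = [chi_6 = chi_6].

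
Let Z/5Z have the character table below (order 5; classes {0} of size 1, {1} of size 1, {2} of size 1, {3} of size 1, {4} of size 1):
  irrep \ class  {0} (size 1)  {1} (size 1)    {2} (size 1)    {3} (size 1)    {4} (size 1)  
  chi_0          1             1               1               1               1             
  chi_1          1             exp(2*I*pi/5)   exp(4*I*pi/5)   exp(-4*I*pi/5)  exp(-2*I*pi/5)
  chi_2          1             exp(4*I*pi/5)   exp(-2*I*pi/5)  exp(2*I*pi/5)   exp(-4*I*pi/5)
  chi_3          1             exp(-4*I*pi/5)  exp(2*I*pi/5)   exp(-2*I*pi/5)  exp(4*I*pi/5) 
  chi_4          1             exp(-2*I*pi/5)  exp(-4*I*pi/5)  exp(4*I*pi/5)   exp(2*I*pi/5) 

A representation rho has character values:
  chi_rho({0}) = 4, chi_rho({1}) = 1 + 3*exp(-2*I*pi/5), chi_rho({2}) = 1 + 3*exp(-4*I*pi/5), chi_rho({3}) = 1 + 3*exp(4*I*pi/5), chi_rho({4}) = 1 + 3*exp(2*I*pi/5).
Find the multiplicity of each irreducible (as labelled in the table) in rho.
Multiplicities: chi_0: 1, chi_1: 0, chi_2: 0, chi_3: 0, chi_4: 3.

Details: Use <chi_rho, chi> = (1/|G|) sum_C |C| * chi_rho(C) * conj(chi(C)) with |G| = 5 for each irreducible chi in the table:
  <chi_rho, chi_0> = (1/5)[1*(4)*conj(1) + 1*(1 + 3*exp(-2*I*pi/5))*conj(1) + 1*(1 + 3*exp(-4*I*pi/5))*conj(1) + 1*(1 + 3*exp(4*I*pi/5))*conj(1) + 1*(1 + 3*exp(2*I*pi/5))*conj(1)]
      = (1/5)[(4) + (1 + 3*exp(-2*I*pi/5)) + (1 + 3*exp(-4*I*pi/5)) + (1 + 3*exp(4*I*pi/5)) + (1 + 3*exp(2*I*pi/5))] = 5/5 = 1
  <chi_rho, chi_1> = (1/5)[1*(4)*conj(1) + 1*(1 + 3*exp(-2*I*pi/5))*conj(exp(2*I*pi/5)) + 1*(1 + 3*exp(-4*I*pi/5))*conj(exp(4*I*pi/5)) + 1*(1 + 3*exp(4*I*pi/5))*conj(exp(-4*I*pi/5)) + 1*(1 + 3*exp(2*I*pi/5))*conj(exp(-2*I*pi/5))]
      = (1/5)[(4) + (3*exp(-4*I*pi/5) + exp(-2*I*pi/5)) + (exp(-4*I*pi/5) + 3*exp(2*I*pi/5)) + (3*exp(-2*I*pi/5) + exp(4*I*pi/5)) + (exp(2*I*pi/5) + 3*exp(4*I*pi/5))] = 0/5 = 0
  <chi_rho, chi_2> = (1/5)[1*(4)*conj(1) + 1*(1 + 3*exp(-2*I*pi/5))*conj(exp(4*I*pi/5)) + 1*(1 + 3*exp(-4*I*pi/5))*conj(exp(-2*I*pi/5)) + 1*(1 + 3*exp(4*I*pi/5))*conj(exp(2*I*pi/5)) + 1*(1 + 3*exp(2*I*pi/5))*conj(exp(-4*I*pi/5))]
      = (1/5)[(4) + (exp(-4*I*pi/5) + 3*exp(4*I*pi/5)) + (3*exp(-2*I*pi/5) + exp(2*I*pi/5)) + (exp(-2*I*pi/5) + 3*exp(2*I*pi/5)) + (3*exp(-4*I*pi/5) + exp(4*I*pi/5))] = 0/5 = 0
  <chi_rho, chi_3> = (1/5)[1*(4)*conj(1) + 1*(1 + 3*exp(-2*I*pi/5))*conj(exp(-4*I*pi/5)) + 1*(1 + 3*exp(-4*I*pi/5))*conj(exp(2*I*pi/5)) + 1*(1 + 3*exp(4*I*pi/5))*conj(exp(-2*I*pi/5)) + 1*(1 + 3*exp(2*I*pi/5))*conj(exp(4*I*pi/5))]
      = (1/5)[(4) + (exp(4*I*pi/5) + 3*exp(2*I*pi/5)) + (exp(-2*I*pi/5) + 3*exp(4*I*pi/5)) + (3*exp(-4*I*pi/5) + exp(2*I*pi/5)) + (3*exp(-2*I*pi/5) + exp(-4*I*pi/5))] = 0/5 = 0
  <chi_rho, chi_4> = (1/5)[1*(4)*conj(1) + 1*(1 + 3*exp(-2*I*pi/5))*conj(exp(-2*I*pi/5)) + 1*(1 + 3*exp(-4*I*pi/5))*conj(exp(-4*I*pi/5)) + 1*(1 + 3*exp(4*I*pi/5))*conj(exp(4*I*pi/5)) + 1*(1 + 3*exp(2*I*pi/5))*conj(exp(2*I*pi/5))]
      = (1/5)[(4) + (3 + exp(2*I*pi/5)) + (3 + exp(4*I*pi/5)) + (3 + exp(-4*I*pi/5)) + (3 + exp(-2*I*pi/5))] = 15/5 = 3
(Exp terms are combined using exp(i*s)*conj(exp(i*t)) = exp(i*(s-t)), and sums of them are collapsed using the identity that for every m > 1 the m distinct m-th roots of unity sum to 0, e.g. 1 + exp(2*I*pi/3) + exp(-2*I*pi/3) = 0.)
Dimension check: dim(rho) = sum (mult * dim) = 1*1 + 0*1 + 0*1 + 0*1 + 3*1 = 4 = chi_rho(e) = 4.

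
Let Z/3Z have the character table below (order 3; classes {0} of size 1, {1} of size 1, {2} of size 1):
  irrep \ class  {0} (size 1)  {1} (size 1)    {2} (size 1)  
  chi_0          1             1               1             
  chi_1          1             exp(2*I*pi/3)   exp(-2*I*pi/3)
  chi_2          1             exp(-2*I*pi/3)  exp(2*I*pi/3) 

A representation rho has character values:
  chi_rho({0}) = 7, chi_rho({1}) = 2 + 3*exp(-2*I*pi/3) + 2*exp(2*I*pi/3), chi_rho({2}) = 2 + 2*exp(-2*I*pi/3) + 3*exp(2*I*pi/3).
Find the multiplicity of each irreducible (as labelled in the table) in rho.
Multiplicities: chi_0: 2, chi_1: 2, chi_2: 3.

Solution. Use <chi_rho, chi> = (1/|G|) sum_C |C| * chi_rho(C) * conj(chi(C)) with |G| = 3 for each irreducible chi in the table:
  <chi_rho, chi_0> = (1/3)[1*(7)*conj(1) + 1*(2 + 3*exp(-2*I*pi/3) + 2*exp(2*I*pi/3))*conj(1) + 1*(2 + 2*exp(-2*I*pi/3) + 3*exp(2*I*pi/3))*conj(1)]
      = (1/3)[(7) + (2 + 3*exp(-2*I*pi/3) + 2*exp(2*I*pi/3)) + (2 + 2*exp(-2*I*pi/3) + 3*exp(2*I*pi/3))] = 6/3 = 2
  <chi_rho, chi_1> = (1/3)[1*(7)*conj(1) + 1*(2 + 3*exp(-2*I*pi/3) + 2*exp(2*I*pi/3))*conj(exp(2*I*pi/3)) + 1*(2 + 2*exp(-2*I*pi/3) + 3*exp(2*I*pi/3))*conj(exp(-2*I*pi/3))]
      = (1/3)[(7) + (2 + 2*exp(-2*I*pi/3) + 3*exp(2*I*pi/3)) + (2 + 3*exp(-2*I*pi/3) + 2*exp(2*I*pi/3))] = 6/3 = 2
  <chi_rho, chi_2> = (1/3)[1*(7)*conj(1) + 1*(2 + 3*exp(-2*I*pi/3) + 2*exp(2*I*pi/3))*conj(exp(-2*I*pi/3)) + 1*(2 + 2*exp(-2*I*pi/3) + 3*exp(2*I*pi/3))*conj(exp(2*I*pi/3))]
      = (1/3)[(7) + (1) + (1)] = 9/3 = 3
(Exp terms are combined using exp(i*s)*conj(exp(i*t)) = exp(i*(s-t)), and sums of them are collapsed using the identity that for every m > 1 the m distinct m-th roots of unity sum to 0, e.g. 1 + exp(2*I*pi/3) + exp(-2*I*pi/3) = 0.)
Dimension check: dim(rho) = sum (mult * dim) = 2*1 + 2*1 + 3*1 = 7 = chi_rho(e) = 7.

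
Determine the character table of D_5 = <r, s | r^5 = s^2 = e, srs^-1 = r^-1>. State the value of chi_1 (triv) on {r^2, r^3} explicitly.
Conjugacy classes: {e} of size 1, {r^1, r^4} of size 2, {r^2, r^3} of size 2, {s, sr, ..., sr^4} of size 5.
Character table:
  irrep \ class              {e} (size 1)  {r^1, r^4} (size 2)  {r^2, r^3} (size 2)  {s, sr, ..., sr^4} (size 5)
  chi_1 (triv)               1             1                    1                    1                          
  chi_2 (sign: r->1, s->-1)  1             1                    1                    -1                         
  chi_3 (2d, j=1)            2             -1/2 + sqrt(5)/2     -sqrt(5)/2 - 1/2     0                          
  chi_4 (2d, j=2)            2             -sqrt(5)/2 - 1/2     -1/2 + sqrt(5)/2     0                          

Spot check: chi_1 (triv) on {r^2, r^3} = 1.

Details: D_5 has order 2*5 = 10 with 4 conjugacy classes, hence 4 irreducibles. Sum of squared dims 1 + 1 + 4 + 4 = 10 = |G|. Linear characters come from the abelianisation; the 2-dimensional irreps have character r^k -> 2*cos(2*pi*j*k/5), reflections -> 0.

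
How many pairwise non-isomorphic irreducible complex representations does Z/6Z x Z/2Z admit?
12

Proof sketch: The number of irreducible complex representations of a finite group equals its number of conjugacy classes. Z/6Z x Z/2Z is abelian of order 12, so every element is its own conjugacy class: 12 classes, so Z/6Z x Z/2Z (order 12) has exactly 12 irreducible complex representations.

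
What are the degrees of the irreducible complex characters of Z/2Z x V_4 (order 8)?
Dimensions: 1, 1, 1, 1, 1, 1, 1, 1

Explanation: There are 8 irreducibles (= number of conjugacy classes). Their dimensions d_i satisfy sum d_i^2 = |G| = 8: 1 + 1 + 1 + 1 + 1 + 1 + 1 + 1 = 8. (For the product with Z/2Z: each of the 2 1-dim characters of Z/2Z tensors with each irrep of V_4, giving 2 copies of each V_4-dimension.)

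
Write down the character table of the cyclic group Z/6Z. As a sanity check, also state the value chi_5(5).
Character table of Z/6Z (irreps indexed chi_0,...,chi_5 with chi_k(m) = zeta_6^(k*m), zeta_6 = exp(2*pi*i/6)):
  irrep \ class  {0} (size 1)  {1} (size 1)    {2} (size 1)    {3} (size 1)  {4} (size 1)    {5} (size 1)  
  chi_0          1             1               1               1             1               1             
  chi_1          1             exp(I*pi/3)     exp(2*I*pi/3)   -1            exp(-2*I*pi/3)  exp(-I*pi/3)  
  chi_2          1             exp(2*I*pi/3)   exp(-2*I*pi/3)  1             exp(2*I*pi/3)   exp(-2*I*pi/3)
  chi_3          1             -1              1               -1            1               -1            
  chi_4          1             exp(-2*I*pi/3)  exp(2*I*pi/3)   1             exp(-2*I*pi/3)  exp(2*I*pi/3) 
  chi_5          1             exp(-I*pi/3)    exp(-2*I*pi/3)  -1            exp(2*I*pi/3)   exp(I*pi/3)   

Spot check: chi_5(5) = zeta_6^(5*5) = zeta_6^25 = exp(I*pi/3).

Working: Z/6Z is abelian, so all 6 irreducible complex representations are 1-dimensional. They are given by chi_k(m) = zeta_6^(k*m) for k = 0,...,5. Row orthogonality: sum_m chi_k(m) conj(chi_l(m)) = 6 * [k = l].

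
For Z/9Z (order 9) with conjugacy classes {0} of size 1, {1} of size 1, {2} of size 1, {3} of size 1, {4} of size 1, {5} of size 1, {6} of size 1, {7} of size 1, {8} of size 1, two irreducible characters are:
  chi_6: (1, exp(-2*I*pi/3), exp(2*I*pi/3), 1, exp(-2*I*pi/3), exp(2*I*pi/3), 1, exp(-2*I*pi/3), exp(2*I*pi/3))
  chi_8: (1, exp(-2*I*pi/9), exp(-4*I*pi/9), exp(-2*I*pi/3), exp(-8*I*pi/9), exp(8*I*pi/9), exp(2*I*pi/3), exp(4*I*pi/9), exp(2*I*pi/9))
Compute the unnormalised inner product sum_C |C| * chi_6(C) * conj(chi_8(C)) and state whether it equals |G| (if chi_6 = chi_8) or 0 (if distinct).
Sum = 0; so <chi_6, chi_8> = 0 (distinct irreducibles are orthogonal).

Why: Compute term by term over conjugacy classes (|C| * chi_6(C) * conj(chi_8(C))):
  1*(1)*conj(1) + 1*(exp(-2*I*pi/3))*conj(exp(-2*I*pi/9)) + 1*(exp(2*I*pi/3))*conj(exp(-4*I*pi/9)) + 1*(1)*conj(exp(-2*I*pi/3)) + 1*(exp(-2*I*pi/3))*conj(exp(-8*I*pi/9)) + 1*(exp(2*I*pi/3))*conj(exp(8*I*pi/9)) + 1*(1)*conj(exp(2*I*pi/3)) + 1*(exp(-2*I*pi/3))*conj(exp(4*I*pi/9)) + 1*(exp(2*I*pi/3))*conj(exp(2*I*pi/9))
  = (1) + (exp(-4*I*pi/9)) + (exp(-8*I*pi/9)) + (exp(2*I*pi/3)) + (exp(2*I*pi/9)) + (exp(-2*I*pi/9)) + (exp(-2*I*pi/3)) + (exp(8*I*pi/9)) + (exp(4*I*pi/9))
  = 0.
(Exp terms are combined using exp(i*s)*conj(exp(i*t)) = exp(i*(s-t)), and sums of them are collapsed using the identity that for every m > 1 the m distinct m-th roots of unity sum to 0, e.g. 1 + exp(2*I*pi/3) + exp(-2*I*pi/3) = 0.)
Dividing by |G| = 9 gives 0/9 = 0, matching the row-orthogonality relation <chi_6, chi_8> = [chi_6 = chi_8].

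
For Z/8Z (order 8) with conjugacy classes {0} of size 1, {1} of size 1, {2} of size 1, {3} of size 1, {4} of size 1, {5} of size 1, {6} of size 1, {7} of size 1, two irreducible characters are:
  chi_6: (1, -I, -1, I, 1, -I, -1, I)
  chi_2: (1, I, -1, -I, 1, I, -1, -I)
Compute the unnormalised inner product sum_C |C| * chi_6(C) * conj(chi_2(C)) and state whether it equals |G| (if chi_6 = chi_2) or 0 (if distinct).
Sum = 0; so <chi_6, chi_2> = 0 (distinct irreducibles are orthogonal).

Proof sketch: Compute term by term over conjugacy classes (|C| * chi_6(C) * conj(chi_2(C))):
  1*(1)*conj(1) + 1*(-I)*conj(I) + 1*(-1)*conj(-1) + 1*(I)*conj(-I) + 1*(1)*conj(1) + 1*(-I)*conj(I) + 1*(-1)*conj(-1) + 1*(I)*conj(-I)
  = (1) + (-1) + (1) + (-1) + (1) + (-1) + (1) + (-1)
  = 0.
(Exp terms are combined using exp(i*s)*conj(exp(i*t)) = exp(i*(s-t)), and sums of them are collapsed using the identity that for every m > 1 the m distinct m-th roots of unity sum to 0, e.g. 1 + exp(2*I*pi/3) + exp(-2*I*pi/3) = 0.)
Dividing by |G| = 8 gives 0/8 = 0, matching the row-orthogonality relation <chi_6, chi_2> = [chi_6 = chi_2].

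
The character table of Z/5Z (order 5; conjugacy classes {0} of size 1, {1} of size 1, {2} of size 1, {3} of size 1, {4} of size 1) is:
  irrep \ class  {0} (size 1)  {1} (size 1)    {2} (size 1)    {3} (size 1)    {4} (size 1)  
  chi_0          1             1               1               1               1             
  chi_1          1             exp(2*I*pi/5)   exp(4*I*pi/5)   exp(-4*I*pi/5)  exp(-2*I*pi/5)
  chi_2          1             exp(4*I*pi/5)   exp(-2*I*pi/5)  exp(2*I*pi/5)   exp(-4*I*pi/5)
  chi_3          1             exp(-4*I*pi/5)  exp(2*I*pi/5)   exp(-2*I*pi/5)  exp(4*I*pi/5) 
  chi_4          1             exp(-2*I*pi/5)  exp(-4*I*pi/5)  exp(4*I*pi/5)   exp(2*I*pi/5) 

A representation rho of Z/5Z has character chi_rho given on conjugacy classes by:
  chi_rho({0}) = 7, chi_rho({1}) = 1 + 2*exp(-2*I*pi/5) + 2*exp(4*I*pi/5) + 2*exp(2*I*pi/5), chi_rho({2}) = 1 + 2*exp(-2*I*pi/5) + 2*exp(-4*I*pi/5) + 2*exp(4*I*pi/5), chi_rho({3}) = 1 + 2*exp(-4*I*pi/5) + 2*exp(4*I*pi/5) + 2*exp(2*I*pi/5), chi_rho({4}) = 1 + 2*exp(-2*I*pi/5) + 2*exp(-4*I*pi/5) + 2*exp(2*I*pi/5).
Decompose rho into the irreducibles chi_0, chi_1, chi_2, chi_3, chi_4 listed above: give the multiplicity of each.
Multiplicities: chi_0: 1, chi_1: 2, chi_2: 2, chi_3: 0, chi_4: 2.

Explanation: Use <chi_rho, chi> = (1/|G|) sum_C |C| * chi_rho(C) * conj(chi(C)) with |G| = 5 for each irreducible chi in the table:
  <chi_rho, chi_0> = (1/5)[1*(7)*conj(1) + 1*(1 + 2*exp(-2*I*pi/5) + 2*exp(4*I*pi/5) + 2*exp(2*I*pi/5))*conj(1) + 1*(1 + 2*exp(-2*I*pi/5) + 2*exp(-4*I*pi/5) + 2*exp(4*I*pi/5))*conj(1) + 1*(1 + 2*exp(-4*I*pi/5) + 2*exp(4*I*pi/5) + 2*exp(2*I*pi/5))*conj(1) + 1*(1 + 2*exp(-2*I*pi/5) + 2*exp(-4*I*pi/5) + 2*exp(2*I*pi/5))*conj(1)]
      = (1/5)[(7) + (1 + 2*exp(-2*I*pi/5) + 2*exp(4*I*pi/5) + 2*exp(2*I*pi/5)) + (1 + 2*exp(-2*I*pi/5) + 2*exp(-4*I*pi/5) + 2*exp(4*I*pi/5)) + (1 + 2*exp(-4*I*pi/5) + 2*exp(4*I*pi/5) + 2*exp(2*I*pi/5)) + (1 + 2*exp(-2*I*pi/5) + 2*exp(-4*I*pi/5) + 2*exp(2*I*pi/5))] = 5/5 = 1
  <chi_rho, chi_1> = (1/5)[1*(7)*conj(1) + 1*(1 + 2*exp(-2*I*pi/5) + 2*exp(4*I*pi/5) + 2*exp(2*I*pi/5))*conj(exp(2*I*pi/5)) + 1*(1 + 2*exp(-2*I*pi/5) + 2*exp(-4*I*pi/5) + 2*exp(4*I*pi/5))*conj(exp(4*I*pi/5)) + 1*(1 + 2*exp(-4*I*pi/5) + 2*exp(4*I*pi/5) + 2*exp(2*I*pi/5))*conj(exp(-4*I*pi/5)) + 1*(1 + 2*exp(-2*I*pi/5) + 2*exp(-4*I*pi/5) + 2*exp(2*I*pi/5))*conj(exp(-2*I*pi/5))]
      = (1/5)[(7) + (2 + 2*exp(-4*I*pi/5) + exp(-2*I*pi/5) + 2*exp(2*I*pi/5)) + (2 + exp(-4*I*pi/5) + 2*exp(4*I*pi/5) + 2*exp(2*I*pi/5)) + (2 + 2*exp(-2*I*pi/5) + 2*exp(-4*I*pi/5) + exp(4*I*pi/5)) + (2 + 2*exp(-2*I*pi/5) + exp(2*I*pi/5) + 2*exp(4*I*pi/5))] = 10/5 = 2
  <chi_rho, chi_2> = (1/5)[1*(7)*conj(1) + 1*(1 + 2*exp(-2*I*pi/5) + 2*exp(4*I*pi/5) + 2*exp(2*I*pi/5))*conj(exp(4*I*pi/5)) + 1*(1 + 2*exp(-2*I*pi/5) + 2*exp(-4*I*pi/5) + 2*exp(4*I*pi/5))*conj(exp(-2*I*pi/5)) + 1*(1 + 2*exp(-4*I*pi/5) + 2*exp(4*I*pi/5) + 2*exp(2*I*pi/5))*conj(exp(2*I*pi/5)) + 1*(1 + 2*exp(-2*I*pi/5) + 2*exp(-4*I*pi/5) + 2*exp(2*I*pi/5))*conj(exp(-4*I*pi/5))]
      = (1/5)[(7) + (2 + 2*exp(-2*I*pi/5) + exp(-4*I*pi/5) + 2*exp(4*I*pi/5)) + (2 + 2*exp(-2*I*pi/5) + 2*exp(-4*I*pi/5) + exp(2*I*pi/5)) + (2 + exp(-2*I*pi/5) + 2*exp(4*I*pi/5) + 2*exp(2*I*pi/5)) + (2 + 2*exp(-4*I*pi/5) + exp(4*I*pi/5) + 2*exp(2*I*pi/5))] = 10/5 = 2
  <chi_rho, chi_3> = (1/5)[1*(7)*conj(1) + 1*(1 + 2*exp(-2*I*pi/5) + 2*exp(4*I*pi/5) + 2*exp(2*I*pi/5))*conj(exp(-4*I*pi/5)) + 1*(1 + 2*exp(-2*I*pi/5) + 2*exp(-4*I*pi/5) + 2*exp(4*I*pi/5))*conj(exp(2*I*pi/5)) + 1*(1 + 2*exp(-4*I*pi/5) + 2*exp(4*I*pi/5) + 2*exp(2*I*pi/5))*conj(exp(-2*I*pi/5)) + 1*(1 + 2*exp(-2*I*pi/5) + 2*exp(-4*I*pi/5) + 2*exp(2*I*pi/5))*conj(exp(4*I*pi/5))]
      = (1/5)[(7) + (2*exp(-2*I*pi/5) + 2*exp(-4*I*pi/5) + exp(4*I*pi/5) + 2*exp(2*I*pi/5)) + (2*exp(-4*I*pi/5) + exp(-2*I*pi/5) + 2*exp(4*I*pi/5) + 2*exp(2*I*pi/5)) + (2*exp(-2*I*pi/5) + 2*exp(-4*I*pi/5) + exp(2*I*pi/5) + 2*exp(4*I*pi/5)) + (2*exp(-2*I*pi/5) + exp(-4*I*pi/5) + 2*exp(4*I*pi/5) + 2*exp(2*I*pi/5))] = 0/5 = 0
  <chi_rho, chi_4> = (1/5)[1*(7)*conj(1) + 1*(1 + 2*exp(-2*I*pi/5) + 2*exp(4*I*pi/5) + 2*exp(2*I*pi/5))*conj(exp(-2*I*pi/5)) + 1*(1 + 2*exp(-2*I*pi/5) + 2*exp(-4*I*pi/5) + 2*exp(4*I*pi/5))*conj(exp(-4*I*pi/5)) + 1*(1 + 2*exp(-4*I*pi/5) + 2*exp(4*I*pi/5) + 2*exp(2*I*pi/5))*conj(exp(4*I*pi/5)) + 1*(1 + 2*exp(-2*I*pi/5) + 2*exp(-4*I*pi/5) + 2*exp(2*I*pi/5))*conj(exp(2*I*pi/5))]
      = (1/5)[(7) + (2 + 2*exp(-4*I*pi/5) + exp(2*I*pi/5) + 2*exp(4*I*pi/5)) + (2 + 2*exp(-2*I*pi/5) + exp(4*I*pi/5) + 2*exp(2*I*pi/5)) + (2 + 2*exp(-2*I*pi/5) + exp(-4*I*pi/5) + 2*exp(2*I*pi/5)) + (2 + 2*exp(-4*I*pi/5) + exp(-2*I*pi/5) + 2*exp(4*I*pi/5))] = 10/5 = 2
(Exp terms are combined using exp(i*s)*conj(exp(i*t)) = exp(i*(s-t)), and sums of them are collapsed using the identity that for every m > 1 the m distinct m-th roots of unity sum to 0, e.g. 1 + exp(2*I*pi/3) + exp(-2*I*pi/3) = 0.)
Dimension check: dim(rho) = sum (mult * dim) = 1*1 + 2*1 + 2*1 + 0*1 + 2*1 = 7 = chi_rho(e) = 7.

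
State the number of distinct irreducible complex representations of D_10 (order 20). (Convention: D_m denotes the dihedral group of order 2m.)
8

Solution. The number of irreducible complex representations of a finite group equals its number of conjugacy classes. D_10 has 8 conjugacy classes (n/2 + 3 for n even), so D_10 (order 20) has exactly 8 irreducible complex representations.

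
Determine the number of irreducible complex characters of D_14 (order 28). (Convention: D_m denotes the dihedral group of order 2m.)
10

Details: The number of irreducible complex representations of a finite group equals its number of conjugacy classes. D_14 has 10 conjugacy classes (n/2 + 3 for n even), so D_14 (order 28) has exactly 10 irreducible complex representations.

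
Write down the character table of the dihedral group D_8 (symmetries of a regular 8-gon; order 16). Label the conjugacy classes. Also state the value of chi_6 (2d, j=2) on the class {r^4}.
Conjugacy classes: {e} of size 1, {r^4} of size 1, {r^1, r^7} of size 2, {r^2, r^6} of size 2, {r^3, r^5} of size 2, {s, sr^2, ...} of size 4, {sr, sr^3, ...} of size 4.
Character table:
  irrep \ class              {e} (size 1)  {r^4} (size 1)  {r^1, r^7} (size 2)  {r^2, r^6} (size 2)  {r^3, r^5} (size 2)  {s, sr^2, ...} (size 4)  {sr, sr^3, ...} (size 4)
  chi_1 (triv)               1             1               1                    1                    1                    1                        1                       
  chi_2 (sign: r->1, s->-1)  1             1               1                    1                    1                    -1                       -1                      
  chi_3 (r->-1, s->1)        1             1               -1                   1                    -1                   1                        -1                      
  chi_4 (r->-1, s->-1)       1             1               -1                   1                    -1                   -1                       1                       
  chi_5 (2d, j=1)            2             -2              sqrt(2)              0                    -sqrt(2)             0                        0                       
  chi_6 (2d, j=2)            2             2               0                    -2                   0                    0                        0                       
  chi_7 (2d, j=3)            2             -2              -sqrt(2)             0                    sqrt(2)              0                        0                       

Spot check: chi_6 (2d, j=2) on {r^4} = 2.

Working: D_8 has order 2*8 = 16 with 7 conjugacy classes, hence 7 irreducibles. Sum of squared dims 1 + 1 + 1 + 1 + 4 + 4 + 4 = 16 = |G|. Linear characters come from the abelianisation; the 2-dimensional irreps have character r^k -> 2*cos(2*pi*j*k/8), reflections -> 0.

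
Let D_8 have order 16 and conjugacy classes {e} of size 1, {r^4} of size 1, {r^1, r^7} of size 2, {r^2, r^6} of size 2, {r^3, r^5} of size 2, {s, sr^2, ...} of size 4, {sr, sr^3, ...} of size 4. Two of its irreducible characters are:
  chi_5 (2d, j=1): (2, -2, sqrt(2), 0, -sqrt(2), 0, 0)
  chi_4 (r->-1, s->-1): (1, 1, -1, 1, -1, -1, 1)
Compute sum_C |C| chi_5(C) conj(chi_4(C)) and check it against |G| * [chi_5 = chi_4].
Sum = 0; so <chi_5, chi_4> = 0 (distinct irreducibles are orthogonal).

Compute term by term over conjugacy classes (|C| * chi_5(C) * conj(chi_4(C))):
  1*(2)*conj(1) + 1*(-2)*conj(1) + 2*(sqrt(2))*conj(-1) + 2*(0)*conj(1) + 2*(-sqrt(2))*conj(-1) + 4*(0)*conj(-1) + 4*(0)*conj(1)
  = (2) + (-2) + (-2*sqrt(2)) + (0) + (2*sqrt(2)) + (0) + (0)
  = 0.
Dividing by |G| = 16 gives 0/16 = 0, matching the row-orthogonality relation <chi_5, chi_4> = [chi_5 = chi_4].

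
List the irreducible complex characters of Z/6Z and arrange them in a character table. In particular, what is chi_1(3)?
Character table of Z/6Z (irreps indexed chi_0,...,chi_5 with chi_k(m) = zeta_6^(k*m), zeta_6 = exp(2*pi*i/6)):
  irrep \ class  {0} (size 1)  {1} (size 1)    {2} (size 1)    {3} (size 1)  {4} (size 1)    {5} (size 1)  
  chi_0          1             1               1               1             1               1             
  chi_1          1             exp(I*pi/3)     exp(2*I*pi/3)   -1            exp(-2*I*pi/3)  exp(-I*pi/3)  
  chi_2          1             exp(2*I*pi/3)   exp(-2*I*pi/3)  1             exp(2*I*pi/3)   exp(-2*I*pi/3)
  chi_3          1             -1              1               -1            1               -1            
  chi_4          1             exp(-2*I*pi/3)  exp(2*I*pi/3)   1             exp(-2*I*pi/3)  exp(2*I*pi/3) 
  chi_5          1             exp(-I*pi/3)    exp(-2*I*pi/3)  -1            exp(2*I*pi/3)   exp(I*pi/3)   

Spot check: chi_1(3) = zeta_6^(1*3) = zeta_6^3 = -1.

Details: Z/6Z is abelian, so all 6 irreducible complex representations are 1-dimensional. They are given by chi_k(m) = zeta_6^(k*m) for k = 0,...,5. Row orthogonality: sum_m chi_k(m) conj(chi_l(m)) = 6 * [k = l].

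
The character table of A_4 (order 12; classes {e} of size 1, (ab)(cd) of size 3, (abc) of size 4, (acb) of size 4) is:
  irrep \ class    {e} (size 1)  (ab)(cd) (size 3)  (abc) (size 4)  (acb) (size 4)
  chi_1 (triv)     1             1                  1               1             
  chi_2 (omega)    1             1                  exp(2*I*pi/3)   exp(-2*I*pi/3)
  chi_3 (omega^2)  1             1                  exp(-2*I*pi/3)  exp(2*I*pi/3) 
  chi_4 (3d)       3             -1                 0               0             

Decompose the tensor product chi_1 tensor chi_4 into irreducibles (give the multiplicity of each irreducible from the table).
chi_1 tensor chi_4 = chi_4 (all other irreducibles have multiplicity 0).

Reasoning: The character of a tensor product is the pointwise product (chi_1 * chi_4)(C) = chi_1(C) * chi_4(C):
  {e}: (1)*(3), (ab)(cd): (1)*(-1), (abc): (1)*(0), (acb): (1)*(0)
so (chi_1 * chi_4) takes values
  {e} -> 3, (ab)(cd) -> -1, (abc) -> 0, (acb) -> 0.
Now take the inner product of this character with each irreducible chi from the table, <chi_1*chi_4, chi> = (1/12) sum_C |C| (chi_1*chi_4)(C) conj(chi(C)):
  <chi_1*chi_4, chi_1> = (1/12)[1*(3)*conj(1) + 3*(-1)*conj(1) + 4*(0)*conj(1) + 4*(0)*conj(1)]
      = (1/12)[(3) + (-3) + (0) + (0)] = 0/12 = 0
  <chi_1*chi_4, chi_2> = (1/12)[1*(3)*conj(1) + 3*(-1)*conj(1) + 4*(0)*conj(exp(2*I*pi/3)) + 4*(0)*conj(exp(-2*I*pi/3))]
      = (1/12)[(3) + (-3) + (0) + (0)] = 0/12 = 0
  <chi_1*chi_4, chi_3> = (1/12)[1*(3)*conj(1) + 3*(-1)*conj(1) + 4*(0)*conj(exp(-2*I*pi/3)) + 4*(0)*conj(exp(2*I*pi/3))]
      = (1/12)[(3) + (-3) + (0) + (0)] = 0/12 = 0
  <chi_1*chi_4, chi_4> = (1/12)[1*(3)*conj(3) + 3*(-1)*conj(-1) + 4*(0)*conj(0) + 4*(0)*conj(0)]
      = (1/12)[(9) + (3) + (0) + (0)] = 12/12 = 1
(Exp terms are combined using exp(i*s)*conj(exp(i*t)) = exp(i*(s-t)), and sums of them are collapsed using the identity that for every m > 1 the m distinct m-th roots of unity sum to 0, e.g. 1 + exp(2*I*pi/3) + exp(-2*I*pi/3) = 0.)
Hence the multiplicities are chi_4: 1. Dimension check: dim(chi_1)*dim(chi_4) = 1*3 = 3 and sum (mult * dim) = 1*3 = 3.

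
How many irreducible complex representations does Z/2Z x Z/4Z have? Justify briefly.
8

The number of irreducible complex representations of a finite group equals its number of conjugacy classes. Z/2Z x Z/4Z is abelian of order 8, so every element is its own conjugacy class: 8 classes, so Z/2Z x Z/4Z (order 8) has exactly 8 irreducible complex representations.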